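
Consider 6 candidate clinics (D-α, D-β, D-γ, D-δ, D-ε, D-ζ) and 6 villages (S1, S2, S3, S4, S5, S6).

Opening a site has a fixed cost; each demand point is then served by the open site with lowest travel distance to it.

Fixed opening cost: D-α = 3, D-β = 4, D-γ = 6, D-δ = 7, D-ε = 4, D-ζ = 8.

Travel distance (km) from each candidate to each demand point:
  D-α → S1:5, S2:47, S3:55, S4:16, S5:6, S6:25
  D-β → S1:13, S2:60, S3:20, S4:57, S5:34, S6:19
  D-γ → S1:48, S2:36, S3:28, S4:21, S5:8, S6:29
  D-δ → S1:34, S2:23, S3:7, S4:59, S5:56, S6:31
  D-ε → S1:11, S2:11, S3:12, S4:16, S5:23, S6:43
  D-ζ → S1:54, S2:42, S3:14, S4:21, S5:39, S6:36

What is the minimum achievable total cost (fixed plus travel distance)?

Open {D-α, D-β, D-ε}: assign each demand point to its cheapest open site.
  S1→D-α 5, S2→D-ε 11, S3→D-ε 12, S4→D-α 16, S5→D-α 6, S6→D-β 19
  travel distance 69, fixed 11 → total 80.
Compare {D-α, D-ε}: travel distance 75 + fixed 7 = 82.
Compare {D-α, D-β, D-δ, D-ε}: travel distance 64 + fixed 18 = 82.
Compare {D-α, D-δ, D-ε}: travel distance 70 + fixed 14 = 84.
All other subsets cost ≥ 82. Minimum total cost: 80.

80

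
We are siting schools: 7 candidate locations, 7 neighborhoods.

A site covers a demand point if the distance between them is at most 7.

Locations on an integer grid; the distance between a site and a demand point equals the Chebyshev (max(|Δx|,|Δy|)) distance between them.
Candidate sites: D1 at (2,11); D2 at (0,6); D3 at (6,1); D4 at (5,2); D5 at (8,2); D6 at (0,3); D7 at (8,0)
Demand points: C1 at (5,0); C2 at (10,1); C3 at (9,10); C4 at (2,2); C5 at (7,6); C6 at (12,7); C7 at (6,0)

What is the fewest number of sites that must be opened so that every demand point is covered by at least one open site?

Coverage sets (demand points within 7 of each site):
  D1: {C3, C5}
  D2: {C1, C4, C5, C7}
  D3: {C1, C2, C4, C5, C6, C7}
  D4: {C1, C2, C4, C5, C6, C7}
  D5: {C1, C2, C4, C5, C6, C7}
  D6: {C1, C4, C5, C7}
  D7: {C1, C2, C4, C5, C6, C7}
No single site covers all 7 demand points.
But {D1, D3} covers everything, so the minimum is 2.

2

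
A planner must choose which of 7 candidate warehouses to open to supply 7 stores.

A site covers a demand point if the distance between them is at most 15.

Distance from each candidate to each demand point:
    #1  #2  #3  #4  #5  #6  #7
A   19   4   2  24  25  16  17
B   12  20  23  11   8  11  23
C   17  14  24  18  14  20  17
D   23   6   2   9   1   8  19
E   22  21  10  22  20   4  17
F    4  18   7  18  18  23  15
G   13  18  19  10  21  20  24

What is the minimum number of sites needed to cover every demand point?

2

Coverage sets (demand points within 15 of each site):
  A: {#2, #3}
  B: {#1, #4, #5, #6}
  C: {#2, #5}
  D: {#2, #3, #4, #5, #6}
  E: {#3, #6}
  F: {#1, #3, #7}
  G: {#1, #4}
No single site covers all 7 demand points.
But {D, F} covers everything, so the minimum is 2.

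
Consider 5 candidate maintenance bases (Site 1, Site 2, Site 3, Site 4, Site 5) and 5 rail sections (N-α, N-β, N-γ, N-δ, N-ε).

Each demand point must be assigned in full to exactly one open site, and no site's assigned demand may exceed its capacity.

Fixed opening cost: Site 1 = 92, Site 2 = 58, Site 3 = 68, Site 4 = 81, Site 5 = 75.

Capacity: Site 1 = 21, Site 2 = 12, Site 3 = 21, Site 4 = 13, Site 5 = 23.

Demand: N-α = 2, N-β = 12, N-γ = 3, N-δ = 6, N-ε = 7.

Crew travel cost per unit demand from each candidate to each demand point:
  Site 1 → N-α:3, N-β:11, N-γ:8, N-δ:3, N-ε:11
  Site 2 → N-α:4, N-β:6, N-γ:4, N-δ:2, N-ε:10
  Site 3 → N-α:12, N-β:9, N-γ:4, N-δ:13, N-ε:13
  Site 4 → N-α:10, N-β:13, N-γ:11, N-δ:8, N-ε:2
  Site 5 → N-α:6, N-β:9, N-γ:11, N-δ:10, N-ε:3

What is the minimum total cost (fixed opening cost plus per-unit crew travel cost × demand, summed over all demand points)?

Open {Site 2, Site 5}; cheapest assignment that respects the capacities:
  Site 2 (cap 12, load 11): N-α, N-γ, N-δ — cost 2×4 + 3×4 + 6×2 = 32
  Site 5 (cap 23, load 19): N-β, N-ε — cost 12×9 + 7×3 = 129
  Shipping 161, fixed 133 → total 294.
  Any other capacity-feasible assignment to {Site 2, Site 5} ships for at least 161.
Compare {Site 1, Site 5}: its best feasible assignment gives total 344.
Compare {Site 1, Site 2}: its best feasible assignment gives total 347.
Every other set of open sites that can feasibly serve all demand totals ≥ 344 even under its best assignment. Minimum: 294.

294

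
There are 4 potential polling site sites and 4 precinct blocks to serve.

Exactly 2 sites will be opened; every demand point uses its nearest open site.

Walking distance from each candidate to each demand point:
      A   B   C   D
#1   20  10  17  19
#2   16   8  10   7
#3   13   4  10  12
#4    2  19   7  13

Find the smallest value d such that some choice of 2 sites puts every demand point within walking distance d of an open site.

8

Open {#2, #4}.
  Farthest demand point is B at walking distance 8 (to #2); all others are ≤ 8.
With {#3, #4} the worst case is 12.
With {#1, #3} the worst case is 13.
No size-2 selection achieves below 8.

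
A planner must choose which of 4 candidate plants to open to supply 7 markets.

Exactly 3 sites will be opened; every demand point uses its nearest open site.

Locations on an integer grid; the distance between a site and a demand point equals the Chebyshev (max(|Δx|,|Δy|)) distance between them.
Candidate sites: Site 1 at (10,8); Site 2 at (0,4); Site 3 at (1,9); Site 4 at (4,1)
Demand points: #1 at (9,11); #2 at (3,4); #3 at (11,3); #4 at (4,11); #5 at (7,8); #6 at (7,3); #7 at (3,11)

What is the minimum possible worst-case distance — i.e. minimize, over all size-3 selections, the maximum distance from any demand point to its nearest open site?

Open {Site 1, Site 2, Site 3}.
  Farthest demand point is #3 at distance 5 (to Site 1); all others are ≤ 5.
With {Site 1, Site 3, Site 4} the worst case is 5.
With {Site 1, Site 2, Site 4} the worst case is 7.
No size-3 selection achieves below 5.

5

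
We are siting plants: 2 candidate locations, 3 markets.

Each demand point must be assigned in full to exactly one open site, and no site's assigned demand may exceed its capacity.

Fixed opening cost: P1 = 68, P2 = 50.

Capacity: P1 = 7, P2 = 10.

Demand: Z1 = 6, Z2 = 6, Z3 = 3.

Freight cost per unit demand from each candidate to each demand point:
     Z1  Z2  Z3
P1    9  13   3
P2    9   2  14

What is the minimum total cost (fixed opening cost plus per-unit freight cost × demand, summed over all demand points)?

Open {P1, P2}; cheapest assignment that respects the capacities:
  P1 (cap 7, load 6): Z1 — cost 6×9 = 54
  P2 (cap 10, load 9): Z2, Z3 — cost 6×2 + 3×14 = 54
  Shipping 108, fixed 118 → total 226.
  Any other capacity-feasible assignment to {P1, P2} ships for at least 108.
Total demand is 15 and no other set of sites has combined capacity ≥ 15, so {P1, P2} is the only feasible choice of open sites. Minimum: 226.

226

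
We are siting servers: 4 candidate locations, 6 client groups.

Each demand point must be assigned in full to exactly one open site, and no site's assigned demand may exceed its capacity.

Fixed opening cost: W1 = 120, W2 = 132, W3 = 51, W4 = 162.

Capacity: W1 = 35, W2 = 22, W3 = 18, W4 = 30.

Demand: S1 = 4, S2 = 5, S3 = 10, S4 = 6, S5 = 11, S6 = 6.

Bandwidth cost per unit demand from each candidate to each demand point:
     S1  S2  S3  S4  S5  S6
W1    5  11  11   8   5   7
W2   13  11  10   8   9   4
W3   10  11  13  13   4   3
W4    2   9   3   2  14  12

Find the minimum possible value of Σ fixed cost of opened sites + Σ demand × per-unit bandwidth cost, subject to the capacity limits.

370

Open {W3, W4}; cheapest assignment that respects the capacities:
  W3 (cap 18, load 17): S5, S6 — cost 11×4 + 6×3 = 62
  W4 (cap 30, load 25): S1, S2, S3, S4 — cost 4×2 + 5×9 + 10×3 + 6×2 = 95
  Shipping 157, fixed 213 → total 370.
  Any other capacity-feasible assignment to {W3, W4} ships for at least 157.
Compare {W1, W3}: its best feasible assignment gives total 466.
Compare {W1, W4}: its best feasible assignment gives total 474.
Every other set of open sites that can feasibly serve all demand totals ≥ 466 even under its best assignment. Minimum: 370.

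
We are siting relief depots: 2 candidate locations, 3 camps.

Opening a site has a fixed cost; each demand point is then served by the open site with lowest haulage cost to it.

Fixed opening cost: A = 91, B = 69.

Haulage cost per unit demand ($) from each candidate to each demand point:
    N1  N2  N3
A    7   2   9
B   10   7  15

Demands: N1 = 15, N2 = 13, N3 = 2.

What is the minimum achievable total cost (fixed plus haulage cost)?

240

Open {A}: assign each demand point to its cheapest open site.
  N1→A 15×7=105, N2→A 13×2=26, N3→A 2×9=18
  haulage cost 149, fixed 91 → total 240.
Compare {A, B}: haulage cost 149 + fixed 160 = 309.
Compare {B}: haulage cost 271 + fixed 69 = 340.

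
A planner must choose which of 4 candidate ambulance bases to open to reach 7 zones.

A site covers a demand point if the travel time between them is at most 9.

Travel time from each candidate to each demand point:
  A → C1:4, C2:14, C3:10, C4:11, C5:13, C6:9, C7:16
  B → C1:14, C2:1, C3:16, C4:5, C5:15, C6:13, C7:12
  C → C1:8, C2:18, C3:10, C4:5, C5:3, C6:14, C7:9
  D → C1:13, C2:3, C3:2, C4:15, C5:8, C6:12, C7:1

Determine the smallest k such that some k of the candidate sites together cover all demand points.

Coverage sets (demand points within 9 of each site):
  A: {C1, C6}
  B: {C2, C4}
  C: {C1, C4, C5, C7}
  D: {C2, C3, C5, C7}
No 2 sites suffice: every size-2 union leaves at least one demand point uncovered.
But {A, B, D} covers everything, so the minimum is 3.

3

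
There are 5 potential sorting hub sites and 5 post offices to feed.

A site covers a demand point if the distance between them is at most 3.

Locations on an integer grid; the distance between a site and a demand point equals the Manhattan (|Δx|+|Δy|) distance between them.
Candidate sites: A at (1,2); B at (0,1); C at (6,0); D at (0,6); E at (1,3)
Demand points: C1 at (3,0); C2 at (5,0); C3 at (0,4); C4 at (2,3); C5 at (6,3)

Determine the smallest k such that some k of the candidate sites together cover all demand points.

Coverage sets (demand points within 3 of each site):
  A: {C3, C4}
  B: {C3}
  C: {C1, C2, C5}
  D: {C3}
  E: {C3, C4}
No single site covers all 5 demand points.
But {A, C} covers everything, so the minimum is 2.

2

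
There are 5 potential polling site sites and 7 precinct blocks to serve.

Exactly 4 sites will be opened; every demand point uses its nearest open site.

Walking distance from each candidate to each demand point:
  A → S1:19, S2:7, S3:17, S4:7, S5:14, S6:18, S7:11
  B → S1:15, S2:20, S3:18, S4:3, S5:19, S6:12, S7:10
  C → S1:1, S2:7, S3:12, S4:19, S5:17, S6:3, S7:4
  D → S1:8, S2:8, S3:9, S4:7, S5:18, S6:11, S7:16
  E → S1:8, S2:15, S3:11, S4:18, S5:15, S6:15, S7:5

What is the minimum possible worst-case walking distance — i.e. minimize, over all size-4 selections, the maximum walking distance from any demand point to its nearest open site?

14

Open {A, B, C, D}.
  Farthest demand point is S5 at walking distance 14 (to A); all others are ≤ 14.
With {A, B, C, E} the worst case is 14.
With {A, B, D, E} the worst case is 14.
No size-4 selection achieves below 14.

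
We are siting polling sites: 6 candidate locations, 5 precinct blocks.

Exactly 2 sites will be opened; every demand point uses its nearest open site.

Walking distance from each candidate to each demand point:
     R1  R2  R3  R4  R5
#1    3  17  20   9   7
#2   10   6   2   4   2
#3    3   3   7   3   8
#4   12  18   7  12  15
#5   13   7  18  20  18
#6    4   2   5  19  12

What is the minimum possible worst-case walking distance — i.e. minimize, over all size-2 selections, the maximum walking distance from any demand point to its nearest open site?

Open {#2, #3}.
  Farthest demand point is R1 at walking distance 3 (to #3); all others are ≤ 3.
With {#2, #6} the worst case is 4.
With {#1, #2} the worst case is 6.
No size-2 selection achieves below 3.

3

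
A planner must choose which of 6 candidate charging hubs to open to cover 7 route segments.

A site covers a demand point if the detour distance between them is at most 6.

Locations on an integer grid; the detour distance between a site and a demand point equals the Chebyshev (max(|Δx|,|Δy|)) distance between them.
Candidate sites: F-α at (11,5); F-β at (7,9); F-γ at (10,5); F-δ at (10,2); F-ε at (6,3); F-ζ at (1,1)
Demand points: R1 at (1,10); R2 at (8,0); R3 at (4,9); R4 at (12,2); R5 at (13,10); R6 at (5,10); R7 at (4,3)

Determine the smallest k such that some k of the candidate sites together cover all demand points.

Coverage sets (demand points within 6 of each site):
  F-α: {R2, R4, R5, R6}
  F-β: {R1, R3, R5, R6, R7}
  F-γ: {R2, R3, R4, R5, R6, R7}
  F-δ: {R2, R4, R7}
  F-ε: {R2, R3, R4, R7}
  F-ζ: {R7}
No single site covers all 7 demand points.
But {F-α, F-β} covers everything, so the minimum is 2.

2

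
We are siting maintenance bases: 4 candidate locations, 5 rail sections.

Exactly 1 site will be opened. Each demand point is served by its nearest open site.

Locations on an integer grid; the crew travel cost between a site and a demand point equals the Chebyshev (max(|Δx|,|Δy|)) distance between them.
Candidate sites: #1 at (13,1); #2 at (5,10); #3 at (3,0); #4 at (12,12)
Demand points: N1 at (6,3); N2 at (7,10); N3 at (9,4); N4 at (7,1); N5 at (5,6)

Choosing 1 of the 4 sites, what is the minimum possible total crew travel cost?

28

Open {#2}.
  N1→#2 7, N2→#2 2, N3→#2 6, N4→#2 9, N5→#2 4  ⇒ total 28.
Compare {#3}: total 29.
Compare {#1}: total 34.
No size-1 selection does better; minimum is 28.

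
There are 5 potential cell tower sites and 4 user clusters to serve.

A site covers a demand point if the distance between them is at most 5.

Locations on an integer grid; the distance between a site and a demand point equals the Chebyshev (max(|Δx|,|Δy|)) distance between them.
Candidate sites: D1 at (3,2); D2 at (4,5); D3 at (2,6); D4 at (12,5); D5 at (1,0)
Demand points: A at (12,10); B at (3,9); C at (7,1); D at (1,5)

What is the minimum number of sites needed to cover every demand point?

Coverage sets (demand points within 5 of each site):
  D1: {C, D}
  D2: {B, C, D}
  D3: {B, C, D}
  D4: {A, C}
  D5: {D}
No single site covers all 4 demand points.
But {D2, D4} covers everything, so the minimum is 2.

2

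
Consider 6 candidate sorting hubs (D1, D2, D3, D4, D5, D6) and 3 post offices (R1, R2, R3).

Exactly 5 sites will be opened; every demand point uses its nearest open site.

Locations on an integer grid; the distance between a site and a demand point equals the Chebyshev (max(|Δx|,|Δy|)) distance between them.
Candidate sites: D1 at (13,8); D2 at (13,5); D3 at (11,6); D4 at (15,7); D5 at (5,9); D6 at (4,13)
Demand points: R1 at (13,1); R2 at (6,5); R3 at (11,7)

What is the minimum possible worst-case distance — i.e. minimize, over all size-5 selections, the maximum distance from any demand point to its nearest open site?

Open {D1, D2, D3, D4, D5}.
  Farthest demand point is R1 at distance 4 (to D2); all others are ≤ 4.
With {D1, D2, D3, D5, D6} the worst case is 4.
With {D1, D2, D4, D5, D6} the worst case is 4.
No size-5 selection achieves below 4.

4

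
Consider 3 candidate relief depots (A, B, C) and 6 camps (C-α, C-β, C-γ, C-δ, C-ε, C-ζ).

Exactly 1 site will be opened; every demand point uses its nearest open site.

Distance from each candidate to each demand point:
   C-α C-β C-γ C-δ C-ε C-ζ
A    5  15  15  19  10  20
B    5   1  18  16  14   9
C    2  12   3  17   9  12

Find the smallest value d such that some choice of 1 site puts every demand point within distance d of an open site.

Open {C}.
  Farthest demand point is C-δ at distance 17 (to C); all others are ≤ 17.
With {B} the worst case is 18.
With {A} the worst case is 20.
No size-1 selection achieves below 17.

17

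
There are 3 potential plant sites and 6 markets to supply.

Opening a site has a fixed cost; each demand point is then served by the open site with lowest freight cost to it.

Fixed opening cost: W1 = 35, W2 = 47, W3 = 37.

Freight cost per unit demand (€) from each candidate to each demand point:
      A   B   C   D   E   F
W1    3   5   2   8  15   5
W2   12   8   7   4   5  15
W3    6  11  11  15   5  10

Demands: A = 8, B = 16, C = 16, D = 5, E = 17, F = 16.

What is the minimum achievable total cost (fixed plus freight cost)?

403

Open {W1, W2}: assign each demand point to its cheapest open site.
  A→W1 8×3=24, B→W1 16×5=80, C→W1 16×2=32, D→W2 5×4=20, E→W2 17×5=85, F→W1 16×5=80
  freight cost 321, fixed 82 → total 403.
Compare {W1, W3}: freight cost 341 + fixed 72 = 413.
Compare {W1, W2, W3}: freight cost 321 + fixed 119 = 440.
Compare {W1}: freight cost 511 + fixed 35 = 546.
All other subsets cost ≥ 413. Minimum total cost: 403.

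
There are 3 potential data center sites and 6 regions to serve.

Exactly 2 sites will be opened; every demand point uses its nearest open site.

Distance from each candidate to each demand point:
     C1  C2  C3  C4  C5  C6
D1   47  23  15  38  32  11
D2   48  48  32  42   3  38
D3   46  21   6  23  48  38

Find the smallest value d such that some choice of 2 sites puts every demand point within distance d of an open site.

Open {D1, D3}.
  Farthest demand point is C1 at distance 46 (to D3); all others are ≤ 46.
With {D2, D3} the worst case is 46.
With {D1, D2} the worst case is 47.
No size-2 selection achieves below 46.

46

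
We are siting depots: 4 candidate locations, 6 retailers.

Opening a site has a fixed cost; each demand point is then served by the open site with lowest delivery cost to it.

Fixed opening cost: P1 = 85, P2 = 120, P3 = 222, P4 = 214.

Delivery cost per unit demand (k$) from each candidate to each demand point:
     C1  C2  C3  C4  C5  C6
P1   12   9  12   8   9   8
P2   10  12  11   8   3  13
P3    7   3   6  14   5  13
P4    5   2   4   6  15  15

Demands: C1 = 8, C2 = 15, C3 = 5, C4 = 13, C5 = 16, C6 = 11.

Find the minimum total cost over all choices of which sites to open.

Open {P2, P4}: assign each demand point to its cheapest open site.
  C1→P4 8×5=40, C2→P4 15×2=30, C3→P4 5×4=20, C4→P4 13×6=78, C5→P2 16×3=48, C6→P2 11×13=143
  delivery cost 359, fixed 334 → total 693.
Compare {P1, P4}: delivery cost 400 + fixed 299 = 699.
Compare {P1, P3}: delivery cost 403 + fixed 307 = 710.
Compare {P1}: delivery cost 627 + fixed 85 = 712.
All other subsets cost ≥ 699. Minimum total cost: 693.

693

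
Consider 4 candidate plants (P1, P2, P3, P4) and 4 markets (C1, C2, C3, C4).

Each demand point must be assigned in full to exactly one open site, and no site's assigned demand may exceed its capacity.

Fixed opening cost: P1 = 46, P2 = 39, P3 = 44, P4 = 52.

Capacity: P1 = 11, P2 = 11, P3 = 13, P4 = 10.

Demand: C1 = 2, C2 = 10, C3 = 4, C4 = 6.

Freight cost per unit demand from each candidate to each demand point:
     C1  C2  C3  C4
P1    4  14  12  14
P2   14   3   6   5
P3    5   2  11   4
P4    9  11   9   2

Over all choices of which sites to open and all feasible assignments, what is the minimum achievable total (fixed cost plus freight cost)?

167

Open {P2, P3}; cheapest assignment that respects the capacities:
  P2 (cap 11, load 10): C3, C4 — cost 4×6 + 6×5 = 54
  P3 (cap 13, load 12): C1, C2 — cost 2×5 + 10×2 = 30
  Shipping 84, fixed 83 → total 167.
  Any other capacity-feasible assignment to {P2, P3} ships for at least 84.
Compare {P3, P4}: its best feasible assignment gives total 174.
Compare {P2, P3, P4}: its best feasible assignment gives total 201.
Every other set of open sites that can feasibly serve all demand totals ≥ 174 even under its best assignment. Minimum: 167.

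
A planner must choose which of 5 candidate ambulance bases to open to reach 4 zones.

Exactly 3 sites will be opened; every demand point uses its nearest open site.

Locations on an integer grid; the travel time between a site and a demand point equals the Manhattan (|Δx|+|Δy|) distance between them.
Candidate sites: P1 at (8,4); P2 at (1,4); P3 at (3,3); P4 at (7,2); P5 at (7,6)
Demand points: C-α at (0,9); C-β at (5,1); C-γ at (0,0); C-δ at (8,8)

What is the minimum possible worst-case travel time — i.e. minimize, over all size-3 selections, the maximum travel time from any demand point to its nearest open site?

Open {P1, P2, P3}.
  Farthest demand point is C-α at travel time 6 (to P2); all others are ≤ 6.
With {P1, P2, P4} the worst case is 6.
With {P1, P2, P5} the worst case is 6.
No size-3 selection achieves below 6.

6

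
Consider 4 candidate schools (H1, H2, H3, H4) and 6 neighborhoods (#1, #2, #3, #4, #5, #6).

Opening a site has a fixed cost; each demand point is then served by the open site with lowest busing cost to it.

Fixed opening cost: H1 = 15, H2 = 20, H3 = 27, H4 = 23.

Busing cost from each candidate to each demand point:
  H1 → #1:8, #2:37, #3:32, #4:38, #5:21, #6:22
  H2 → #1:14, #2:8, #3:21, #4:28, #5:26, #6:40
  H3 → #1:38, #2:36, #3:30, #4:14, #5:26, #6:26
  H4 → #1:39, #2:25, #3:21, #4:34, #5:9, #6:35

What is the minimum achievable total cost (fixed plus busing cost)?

143

Open {H1, H2}: assign each demand point to its cheapest open site.
  #1→H1 8, #2→H2 8, #3→H2 21, #4→H2 28, #5→H1 21, #6→H1 22
  busing cost 108, fixed 35 → total 143.
Compare {H1, H2, H4}: busing cost 96 + fixed 58 = 154.
Compare {H2, H3}: busing cost 109 + fixed 47 = 156.
Compare {H1, H2, H3}: busing cost 94 + fixed 62 = 156.
All other subsets cost ≥ 154. Minimum total cost: 143.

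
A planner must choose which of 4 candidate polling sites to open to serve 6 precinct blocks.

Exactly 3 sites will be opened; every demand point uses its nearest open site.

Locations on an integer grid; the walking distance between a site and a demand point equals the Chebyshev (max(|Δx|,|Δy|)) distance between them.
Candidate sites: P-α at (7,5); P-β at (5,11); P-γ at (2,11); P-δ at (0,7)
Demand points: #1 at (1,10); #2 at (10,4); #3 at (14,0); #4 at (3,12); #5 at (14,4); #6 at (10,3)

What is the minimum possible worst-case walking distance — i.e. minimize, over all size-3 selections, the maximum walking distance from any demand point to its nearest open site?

Open {P-α, P-β, P-γ}.
  Farthest demand point is #3 at walking distance 7 (to P-α); all others are ≤ 7.
With {P-α, P-β, P-δ} the worst case is 7.
With {P-α, P-γ, P-δ} the worst case is 7.
No size-3 selection achieves below 7.

7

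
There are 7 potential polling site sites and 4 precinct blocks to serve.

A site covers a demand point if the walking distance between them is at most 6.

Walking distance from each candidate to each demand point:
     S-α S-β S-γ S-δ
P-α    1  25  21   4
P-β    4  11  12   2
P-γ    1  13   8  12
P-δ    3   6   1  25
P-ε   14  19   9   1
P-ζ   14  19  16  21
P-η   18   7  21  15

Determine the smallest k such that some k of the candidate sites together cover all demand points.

2

Coverage sets (demand points within 6 of each site):
  P-α: {S-α, S-δ}
  P-β: {S-α, S-δ}
  P-γ: {S-α}
  P-δ: {S-α, S-β, S-γ}
  P-ε: {S-δ}
  P-ζ: {}
  P-η: {}
No single site covers all 4 demand points.
But {P-α, P-δ} covers everything, so the minimum is 2.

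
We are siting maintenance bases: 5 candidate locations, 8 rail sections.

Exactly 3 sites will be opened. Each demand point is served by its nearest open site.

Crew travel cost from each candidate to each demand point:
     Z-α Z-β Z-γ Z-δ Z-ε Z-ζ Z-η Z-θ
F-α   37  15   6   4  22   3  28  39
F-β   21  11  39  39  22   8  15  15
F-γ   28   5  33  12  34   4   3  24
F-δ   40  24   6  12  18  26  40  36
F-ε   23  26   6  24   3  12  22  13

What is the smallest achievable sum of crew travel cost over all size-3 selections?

60

Open {F-α, F-γ, F-ε}.
  Z-α→F-ε 23, Z-β→F-γ 5, Z-γ→F-α 6, Z-δ→F-α 4, Z-ε→F-ε 3, Z-ζ→F-α 3, Z-η→F-γ 3, Z-θ→F-ε 13  ⇒ total 60.
Compare {F-β, F-γ, F-ε}: total 67.
Compare {F-γ, F-δ, F-ε}: total 69.
No size-3 selection does better; minimum is 60.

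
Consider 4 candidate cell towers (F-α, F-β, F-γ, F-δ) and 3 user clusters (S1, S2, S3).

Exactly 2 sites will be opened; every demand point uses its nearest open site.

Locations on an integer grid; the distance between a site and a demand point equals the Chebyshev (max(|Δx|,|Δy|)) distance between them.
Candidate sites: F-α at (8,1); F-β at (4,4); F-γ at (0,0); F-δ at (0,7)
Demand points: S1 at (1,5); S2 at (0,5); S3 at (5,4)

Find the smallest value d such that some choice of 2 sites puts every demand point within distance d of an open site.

2

Open {F-β, F-δ}.
  Farthest demand point is S1 at distance 2 (to F-δ); all others are ≤ 2.
With {F-α, F-δ} the worst case is 3.
With {F-α, F-β} the worst case is 4.
No size-2 selection achieves below 2.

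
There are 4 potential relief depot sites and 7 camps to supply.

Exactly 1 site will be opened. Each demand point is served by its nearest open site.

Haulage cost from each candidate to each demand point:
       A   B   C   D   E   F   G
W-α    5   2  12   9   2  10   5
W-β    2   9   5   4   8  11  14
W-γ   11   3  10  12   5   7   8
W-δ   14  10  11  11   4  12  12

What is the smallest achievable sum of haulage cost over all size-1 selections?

Open {W-α}.
  A→W-α 5, B→W-α 2, C→W-α 12, D→W-α 9, E→W-α 2, F→W-α 10, G→W-α 5  ⇒ total 45.
Compare {W-β}: total 53.
Compare {W-γ}: total 56.
No size-1 selection does better; minimum is 45.

45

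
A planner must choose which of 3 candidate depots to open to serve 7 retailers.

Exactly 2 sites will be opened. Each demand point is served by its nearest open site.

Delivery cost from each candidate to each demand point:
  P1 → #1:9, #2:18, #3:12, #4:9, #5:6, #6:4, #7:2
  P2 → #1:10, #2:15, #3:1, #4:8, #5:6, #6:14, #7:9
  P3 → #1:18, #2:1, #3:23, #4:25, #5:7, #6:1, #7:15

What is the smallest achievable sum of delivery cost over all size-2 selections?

36

Open {P2, P3}.
  #1→P2 10, #2→P3 1, #3→P2 1, #4→P2 8, #5→P2 6, #6→P3 1, #7→P2 9  ⇒ total 36.
Compare {P1, P3}: total 40.
Compare {P1, P2}: total 45.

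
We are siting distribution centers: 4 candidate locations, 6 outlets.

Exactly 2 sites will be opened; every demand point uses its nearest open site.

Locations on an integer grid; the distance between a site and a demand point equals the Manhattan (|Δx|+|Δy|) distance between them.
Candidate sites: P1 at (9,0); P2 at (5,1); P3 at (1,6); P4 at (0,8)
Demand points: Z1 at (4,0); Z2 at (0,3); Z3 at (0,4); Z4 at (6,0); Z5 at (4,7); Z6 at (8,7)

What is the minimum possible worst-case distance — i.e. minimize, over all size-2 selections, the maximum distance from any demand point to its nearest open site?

8

Open {P1, P2}.
  Farthest demand point is Z3 at distance 8 (to P2); all others are ≤ 8.
With {P1, P3} the worst case is 8.
With {P1, P4} the worst case is 8.
No size-2 selection achieves below 8.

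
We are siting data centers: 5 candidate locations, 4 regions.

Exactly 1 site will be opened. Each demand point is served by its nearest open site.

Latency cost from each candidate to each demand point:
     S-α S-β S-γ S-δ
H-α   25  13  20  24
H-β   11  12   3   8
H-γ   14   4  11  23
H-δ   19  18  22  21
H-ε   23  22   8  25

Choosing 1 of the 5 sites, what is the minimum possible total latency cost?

Open {H-β}.
  S-α→H-β 11, S-β→H-β 12, S-γ→H-β 3, S-δ→H-β 8  ⇒ total 34.
Compare {H-γ}: total 52.
Compare {H-ε}: total 78.
No size-1 selection does better; minimum is 34.

34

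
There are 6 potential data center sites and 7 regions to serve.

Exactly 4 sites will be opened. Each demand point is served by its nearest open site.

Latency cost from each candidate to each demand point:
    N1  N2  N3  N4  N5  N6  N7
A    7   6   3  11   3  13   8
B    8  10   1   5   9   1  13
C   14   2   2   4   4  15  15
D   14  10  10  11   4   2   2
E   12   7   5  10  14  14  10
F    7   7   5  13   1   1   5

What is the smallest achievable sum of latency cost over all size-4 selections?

18

Open {B, C, D, F}.
  N1→F 7, N2→C 2, N3→B 1, N4→C 4, N5→F 1, N6→B 1, N7→D 2  ⇒ total 18.
Compare {A, C, D, F}: total 19.
Compare {C, D, E, F}: total 19.
No size-4 selection does better; minimum is 18.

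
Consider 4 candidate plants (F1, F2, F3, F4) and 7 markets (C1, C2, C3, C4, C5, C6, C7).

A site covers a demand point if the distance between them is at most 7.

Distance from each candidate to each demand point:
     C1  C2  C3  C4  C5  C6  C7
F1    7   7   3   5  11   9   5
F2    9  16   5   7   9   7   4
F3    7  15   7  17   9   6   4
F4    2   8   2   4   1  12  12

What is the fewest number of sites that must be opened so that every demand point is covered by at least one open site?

Coverage sets (demand points within 7 of each site):
  F1: {C1, C2, C3, C4, C7}
  F2: {C3, C4, C6, C7}
  F3: {C1, C3, C6, C7}
  F4: {C1, C3, C4, C5}
No 2 sites suffice: every size-2 union leaves at least one demand point uncovered.
But {F1, F2, F4} covers everything, so the minimum is 3.

3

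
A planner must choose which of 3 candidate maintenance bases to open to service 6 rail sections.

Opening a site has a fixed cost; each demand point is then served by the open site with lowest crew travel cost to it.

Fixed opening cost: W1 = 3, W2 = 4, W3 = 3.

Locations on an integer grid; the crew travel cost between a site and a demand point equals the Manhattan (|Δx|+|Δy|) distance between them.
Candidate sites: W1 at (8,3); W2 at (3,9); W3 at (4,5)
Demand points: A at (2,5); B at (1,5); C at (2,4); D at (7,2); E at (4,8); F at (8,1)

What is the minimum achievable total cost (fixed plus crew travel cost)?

Open {W1, W3}: assign each demand point to its cheapest open site.
  A→W3 2, B→W3 3, C→W3 3, D→W1 2, E→W3 3, F→W1 2
  crew travel cost 15, fixed 6 → total 21.
Compare {W1, W2, W3}: crew travel cost 14 + fixed 10 = 24.
Compare {W3}: crew travel cost 25 + fixed 3 = 28.
Compare {W1, W2}: crew travel cost 23 + fixed 7 = 30.
All other subsets cost ≥ 24. Minimum total cost: 21.

21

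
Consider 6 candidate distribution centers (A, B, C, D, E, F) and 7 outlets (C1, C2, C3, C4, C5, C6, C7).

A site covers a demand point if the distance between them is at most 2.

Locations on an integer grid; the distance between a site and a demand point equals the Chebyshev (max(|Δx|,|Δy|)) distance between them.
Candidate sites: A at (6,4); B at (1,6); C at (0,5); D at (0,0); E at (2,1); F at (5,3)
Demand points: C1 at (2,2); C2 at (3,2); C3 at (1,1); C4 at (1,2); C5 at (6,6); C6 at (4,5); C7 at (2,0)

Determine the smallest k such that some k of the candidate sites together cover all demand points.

Coverage sets (demand points within 2 of each site):
  A: {C5, C6}
  B: {}
  C: {}
  D: {C1, C3, C4, C7}
  E: {C1, C2, C3, C4, C7}
  F: {C2, C6}
No single site covers all 7 demand points.
But {A, E} covers everything, so the minimum is 2.

2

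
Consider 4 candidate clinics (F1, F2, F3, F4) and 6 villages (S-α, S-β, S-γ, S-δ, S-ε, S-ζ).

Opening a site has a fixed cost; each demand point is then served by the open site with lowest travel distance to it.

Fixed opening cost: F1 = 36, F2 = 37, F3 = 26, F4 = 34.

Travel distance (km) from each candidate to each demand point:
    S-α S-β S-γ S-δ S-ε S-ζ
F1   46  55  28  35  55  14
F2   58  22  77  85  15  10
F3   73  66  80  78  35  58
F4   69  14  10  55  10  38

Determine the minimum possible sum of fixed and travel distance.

199

Open {F1, F4}: assign each demand point to its cheapest open site.
  S-α→F1 46, S-β→F4 14, S-γ→F4 10, S-δ→F1 35, S-ε→F4 10, S-ζ→F1 14
  travel distance 129, fixed 70 → total 199.
Compare {F1, F3, F4}: travel distance 129 + fixed 96 = 225.
Compare {F2, F4}: travel distance 157 + fixed 71 = 228.
Compare {F1, F2}: travel distance 156 + fixed 73 = 229.
All other subsets cost ≥ 225. Minimum total cost: 199.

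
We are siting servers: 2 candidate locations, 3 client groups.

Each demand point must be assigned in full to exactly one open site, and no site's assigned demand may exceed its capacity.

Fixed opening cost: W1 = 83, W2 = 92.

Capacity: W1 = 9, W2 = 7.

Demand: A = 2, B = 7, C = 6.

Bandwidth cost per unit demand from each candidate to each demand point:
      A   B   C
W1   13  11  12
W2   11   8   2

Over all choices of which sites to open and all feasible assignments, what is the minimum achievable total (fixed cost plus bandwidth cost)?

290

Open {W1, W2}; cheapest assignment that respects the capacities:
  W1 (cap 9, load 9): A, B — cost 2×13 + 7×11 = 103
  W2 (cap 7, load 6): C — cost 6×2 = 12
  Shipping 115, fixed 175 → total 290.
  Any other capacity-feasible assignment to {W1, W2} ships for at least 115.
Total demand is 15 and no other set of sites has combined capacity ≥ 15, so {W1, W2} is the only feasible choice of open sites. Minimum: 290.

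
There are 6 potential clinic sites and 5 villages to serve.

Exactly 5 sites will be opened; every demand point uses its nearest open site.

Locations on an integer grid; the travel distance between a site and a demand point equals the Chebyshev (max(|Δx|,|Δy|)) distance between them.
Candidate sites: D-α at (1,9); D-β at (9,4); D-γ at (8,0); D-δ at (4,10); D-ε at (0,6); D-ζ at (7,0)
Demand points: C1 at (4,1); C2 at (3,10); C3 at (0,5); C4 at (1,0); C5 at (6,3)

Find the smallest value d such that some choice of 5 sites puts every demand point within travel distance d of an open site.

6

Open {D-α, D-β, D-γ, D-δ, D-ε}.
  Farthest demand point is C4 at travel distance 6 (to D-ε); all others are ≤ 6.
With {D-α, D-β, D-γ, D-δ, D-ζ} the worst case is 6.
With {D-α, D-β, D-γ, D-ε, D-ζ} the worst case is 6.
No size-5 selection achieves below 6.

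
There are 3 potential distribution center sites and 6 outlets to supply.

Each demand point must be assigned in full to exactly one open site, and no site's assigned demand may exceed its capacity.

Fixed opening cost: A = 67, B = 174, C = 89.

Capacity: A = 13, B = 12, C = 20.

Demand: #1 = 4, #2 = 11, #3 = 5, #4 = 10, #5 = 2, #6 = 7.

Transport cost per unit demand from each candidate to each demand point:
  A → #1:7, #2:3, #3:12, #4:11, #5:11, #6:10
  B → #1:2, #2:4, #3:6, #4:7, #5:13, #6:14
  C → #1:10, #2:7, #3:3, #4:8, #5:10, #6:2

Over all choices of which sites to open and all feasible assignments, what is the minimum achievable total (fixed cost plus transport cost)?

Open {A, B, C}; cheapest assignment that respects the capacities:
  A (cap 13, load 11): #2 — cost 11×3 = 33
  B (cap 12, load 9): #1, #3 — cost 4×2 + 5×6 = 38
  C (cap 20, load 19): #4, #5, #6 — cost 10×8 + 2×10 + 7×2 = 114
  Shipping 185, fixed 330 → total 515.
  Any other capacity-feasible assignment to {A, B, C} ships for at least 185.
Total demand is 39 and no other set of sites has combined capacity ≥ 39, so {A, B, C} is the only feasible choice of open sites. Minimum: 515.

515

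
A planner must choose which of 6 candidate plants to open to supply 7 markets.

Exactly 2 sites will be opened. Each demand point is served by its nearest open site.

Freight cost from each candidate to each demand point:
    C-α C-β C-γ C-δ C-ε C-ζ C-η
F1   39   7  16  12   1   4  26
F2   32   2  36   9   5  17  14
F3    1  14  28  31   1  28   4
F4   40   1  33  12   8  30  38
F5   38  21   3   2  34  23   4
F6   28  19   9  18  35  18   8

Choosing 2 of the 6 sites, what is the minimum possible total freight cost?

45

Open {F1, F3}.
  C-α→F3 1, C-β→F1 7, C-γ→F1 16, C-δ→F1 12, C-ε→F1 1, C-ζ→F1 4, C-η→F3 4  ⇒ total 45.
Compare {F3, F5}: total 48.
Compare {F1, F5}: total 59.
No size-2 selection does better; minimum is 45.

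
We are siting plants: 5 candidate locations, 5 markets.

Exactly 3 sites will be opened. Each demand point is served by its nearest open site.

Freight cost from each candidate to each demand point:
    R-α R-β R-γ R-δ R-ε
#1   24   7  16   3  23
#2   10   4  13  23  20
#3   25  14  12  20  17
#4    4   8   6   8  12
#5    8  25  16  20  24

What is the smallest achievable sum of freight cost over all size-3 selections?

Open {#1, #2, #4}.
  R-α→#4 4, R-β→#2 4, R-γ→#4 6, R-δ→#1 3, R-ε→#4 12  ⇒ total 29.
Compare {#1, #3, #4}: total 32.
Compare {#1, #4, #5}: total 32.
No size-3 selection does better; minimum is 29.

29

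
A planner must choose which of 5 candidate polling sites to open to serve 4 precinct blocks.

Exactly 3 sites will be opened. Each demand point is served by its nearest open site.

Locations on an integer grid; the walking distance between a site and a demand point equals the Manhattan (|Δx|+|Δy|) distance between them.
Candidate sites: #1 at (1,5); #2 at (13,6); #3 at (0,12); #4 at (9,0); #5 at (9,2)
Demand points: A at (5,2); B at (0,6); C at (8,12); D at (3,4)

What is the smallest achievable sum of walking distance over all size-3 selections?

17

Open {#1, #3, #5}.
  A→#5 4, B→#1 2, C→#3 8, D→#1 3  ⇒ total 17.
Compare {#1, #3, #4}: total 19.
Compare {#1, #2, #3}: total 20.
No size-3 selection does better; minimum is 17.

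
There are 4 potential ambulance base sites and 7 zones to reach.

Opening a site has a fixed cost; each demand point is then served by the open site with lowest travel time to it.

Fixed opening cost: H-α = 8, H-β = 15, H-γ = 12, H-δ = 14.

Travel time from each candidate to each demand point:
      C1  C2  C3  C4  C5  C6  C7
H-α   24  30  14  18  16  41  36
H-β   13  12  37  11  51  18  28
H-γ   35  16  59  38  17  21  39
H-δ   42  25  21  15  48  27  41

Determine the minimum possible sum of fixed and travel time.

Open {H-α, H-β}: assign each demand point to its cheapest open site.
  C1→H-β 13, C2→H-β 12, C3→H-α 14, C4→H-β 11, C5→H-α 16, C6→H-β 18, C7→H-β 28
  travel time 112, fixed 23 → total 135.
Compare {H-α, H-β, H-γ}: travel time 112 + fixed 35 = 147.
Compare {H-α, H-β, H-δ}: travel time 112 + fixed 37 = 149.
Compare {H-β, H-γ, H-δ}: travel time 120 + fixed 41 = 161.
All other subsets cost ≥ 147. Minimum total cost: 135.

135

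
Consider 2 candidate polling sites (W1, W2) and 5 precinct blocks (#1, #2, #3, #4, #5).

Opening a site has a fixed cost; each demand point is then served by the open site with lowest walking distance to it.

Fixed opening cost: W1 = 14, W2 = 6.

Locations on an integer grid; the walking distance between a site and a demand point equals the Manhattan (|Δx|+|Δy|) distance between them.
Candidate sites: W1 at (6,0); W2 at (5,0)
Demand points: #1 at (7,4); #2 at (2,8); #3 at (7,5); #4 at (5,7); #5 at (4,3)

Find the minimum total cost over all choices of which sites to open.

41

Open {W2}: assign each demand point to its cheapest open site.
  #1→W2 6, #2→W2 11, #3→W2 7, #4→W2 7, #5→W2 4
  walking distance 35, fixed 6 → total 41.
Compare {W1}: walking distance 36 + fixed 14 = 50.
Compare {W1, W2}: walking distance 33 + fixed 20 = 53.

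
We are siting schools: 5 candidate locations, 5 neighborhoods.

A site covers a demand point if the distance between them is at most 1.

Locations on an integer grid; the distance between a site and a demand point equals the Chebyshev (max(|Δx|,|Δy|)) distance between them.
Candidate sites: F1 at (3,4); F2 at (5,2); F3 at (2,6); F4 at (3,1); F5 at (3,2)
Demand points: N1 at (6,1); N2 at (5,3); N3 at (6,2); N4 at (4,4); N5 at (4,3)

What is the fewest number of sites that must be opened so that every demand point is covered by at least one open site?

2

Coverage sets (demand points within 1 of each site):
  F1: {N4, N5}
  F2: {N1, N2, N3, N5}
  F3: {}
  F4: {}
  F5: {N5}
No single site covers all 5 demand points.
But {F1, F2} covers everything, so the minimum is 2.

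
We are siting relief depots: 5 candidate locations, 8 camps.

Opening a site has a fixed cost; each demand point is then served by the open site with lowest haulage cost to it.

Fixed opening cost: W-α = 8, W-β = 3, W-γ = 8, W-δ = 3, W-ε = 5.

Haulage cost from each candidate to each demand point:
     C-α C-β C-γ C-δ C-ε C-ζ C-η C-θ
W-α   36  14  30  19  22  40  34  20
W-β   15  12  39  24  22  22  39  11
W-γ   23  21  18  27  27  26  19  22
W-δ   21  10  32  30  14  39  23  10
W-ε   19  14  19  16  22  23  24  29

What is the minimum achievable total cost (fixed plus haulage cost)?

140

Open {W-β, W-δ, W-ε}: assign each demand point to its cheapest open site.
  C-α→W-β 15, C-β→W-δ 10, C-γ→W-ε 19, C-δ→W-ε 16, C-ε→W-δ 14, C-ζ→W-β 22, C-η→W-δ 23, C-θ→W-δ 10
  haulage cost 129, fixed 11 → total 140.
Compare {W-δ, W-ε}: haulage cost 134 + fixed 8 = 142.
Compare {W-β, W-γ, W-δ, W-ε}: haulage cost 124 + fixed 19 = 143.
Compare {W-γ, W-δ, W-ε}: haulage cost 129 + fixed 16 = 145.
All other subsets cost ≥ 142. Minimum total cost: 140.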